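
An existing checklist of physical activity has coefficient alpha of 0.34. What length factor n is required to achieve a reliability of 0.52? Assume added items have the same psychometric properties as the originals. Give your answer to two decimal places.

2.10

Invert Spearman-Brown to solve for n:
n = r*(1 − r) / [ r (1 − r*) ]
n = [0.52 × 0.66] / [0.34 × 0.48]
n = 0.3432 / 0.1632 ≈ 2.1029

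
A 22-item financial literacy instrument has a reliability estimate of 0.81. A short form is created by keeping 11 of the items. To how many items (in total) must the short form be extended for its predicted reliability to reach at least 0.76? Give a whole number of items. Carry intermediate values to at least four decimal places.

17

Short-form reliability: n = 11/22 = 0.5000; r_11 = n·r/(1+(n−1)r) ≈ 0.6807
Then solve for n' with r_old = 0.6807, r_target = 0.76: n' = 0.76(1 − 0.6807)/[0.6807(1 − 0.76)] = 1.4854
Items = 1.4854 × 11 ≈ 16.34 → 17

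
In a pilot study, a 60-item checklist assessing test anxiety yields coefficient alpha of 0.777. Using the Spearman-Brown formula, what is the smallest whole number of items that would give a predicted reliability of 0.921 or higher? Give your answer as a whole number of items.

201

n = [0.921 × 0.223] / [0.777 × 0.079]
n = 0.205383 / 0.061383 ≈ 3.3459
So the test needs 3.3459 × 60 ≈ 200.75 items; rounding up, 201.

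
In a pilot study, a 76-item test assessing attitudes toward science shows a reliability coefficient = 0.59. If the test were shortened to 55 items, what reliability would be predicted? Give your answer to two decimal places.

Length ratio n = 55/76 = 0.7237
By Spearman-Brown, r_new = n r / (1 + (n − 1) r).
r_new = (0.7237 × 0.59) / (1 + (0.7237 − 1) × 0.59)
     = 0.4270 / 0.8370 = 0.5102

0.51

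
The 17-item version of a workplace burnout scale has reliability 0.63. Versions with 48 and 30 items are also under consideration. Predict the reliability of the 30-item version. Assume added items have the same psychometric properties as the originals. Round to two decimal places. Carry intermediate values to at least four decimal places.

The 48-item form is not needed; work directly from the 17-item form with n = 30/17 = 1.7647.
r_{30} = n·r / (1 + (n − 1)·r) = 1.1118 / 1.4818 ≈ 0.7503

0.75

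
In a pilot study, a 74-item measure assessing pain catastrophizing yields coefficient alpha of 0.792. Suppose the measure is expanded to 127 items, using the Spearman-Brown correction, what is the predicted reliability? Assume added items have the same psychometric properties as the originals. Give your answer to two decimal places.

0.87

n = 127/74 = 1.7162
r_new = 1.7162·0.792 / [1 + (1.7162 − 1)·0.792]
r_new = 1.3592 / 1.5672 ≈ 0.8673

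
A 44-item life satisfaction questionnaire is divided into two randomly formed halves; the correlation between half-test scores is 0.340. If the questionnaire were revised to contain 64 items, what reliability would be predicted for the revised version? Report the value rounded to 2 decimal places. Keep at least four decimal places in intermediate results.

First correct the split-half correlation to full-test reliability: r_full = 2 × 0.340 / (1 + 0.340) ≈ 0.5075
Then adjust to 64 items: n = 64/44 = 1.4545
r_new = n·r_full / (1 + (n − 1)·r_full) = 0.7382 / 1.2307 ≈ 0.5998

0.60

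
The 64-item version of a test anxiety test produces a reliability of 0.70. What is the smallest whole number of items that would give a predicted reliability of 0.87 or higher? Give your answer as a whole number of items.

184

n = 0.87 × (1 − 0.70) / [ 0.70 × (1 − 0.87) ]
n = 0.2610 / 0.0910 ≈ 2.8681
So the test needs 2.8681 × 64 ≈ 183.56 items; rounding up, 184.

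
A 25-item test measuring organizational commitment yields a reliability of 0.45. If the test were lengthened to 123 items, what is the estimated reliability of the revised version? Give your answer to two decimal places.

0.80

The new length is 123/25 = 4.92 times the old.
Apply the Spearman-Brown prophecy formula, r' = nr / [1 + (n − 1)r]:
r_new = (4.92 × 0.45) / (1 + (4.92 − 1) × 0.45)
     = 2.2140 / 2.7640 = 0.8010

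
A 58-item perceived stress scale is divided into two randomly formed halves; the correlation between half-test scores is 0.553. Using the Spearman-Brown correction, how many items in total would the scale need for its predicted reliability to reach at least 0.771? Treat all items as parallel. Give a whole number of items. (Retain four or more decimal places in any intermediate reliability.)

r_full = 2(0.553)/(1 + 0.553) = 0.7122
Solve Spearman-Brown for n: n = 0.771(1 − 0.7122) / [0.7122(1 − 0.771)] = 1.3605
Required items = 1.3605 × 58 = 78.91, so 79 items.

79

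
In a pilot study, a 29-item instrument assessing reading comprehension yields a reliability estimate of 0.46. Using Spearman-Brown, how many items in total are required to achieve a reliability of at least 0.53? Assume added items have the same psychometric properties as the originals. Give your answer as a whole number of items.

39

n = 0.53(1 − 0.46) / [0.46(1 − 0.53)]
n = 0.2862 / 0.2162 ≈ 1.3238
So the test needs 1.3238 × 29 ≈ 38.39 items; rounding up, 39.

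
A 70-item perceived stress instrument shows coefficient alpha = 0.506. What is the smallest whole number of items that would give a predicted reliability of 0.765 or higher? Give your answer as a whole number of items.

n = [0.765 × 0.494] / [0.506 × 0.235]
  = 0.377910 / 0.118910 = 3.1781
3.1781 × 70 = 222.47 → 223 items

223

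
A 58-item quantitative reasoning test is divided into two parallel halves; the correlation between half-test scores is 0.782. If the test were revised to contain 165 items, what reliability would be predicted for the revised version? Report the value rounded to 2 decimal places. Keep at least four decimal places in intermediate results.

0.95

First correct the split-half correlation to full-test reliability: r_full = 2 × 0.782 / (1 + 0.782) ≈ 0.8777
Then adjust to 165 items: n = 165/58 = 2.8448
r_new = n·r_full / (1 + (n − 1)·r_full) = 2.4969 / 2.6192 ≈ 0.9533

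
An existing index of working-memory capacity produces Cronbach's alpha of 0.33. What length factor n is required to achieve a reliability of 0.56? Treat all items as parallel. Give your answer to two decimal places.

Spearman-Brown solved for the length factor n:
n = r*(1 − r) / [ r (1 − r*) ]
n = 0.56(1 − 0.33) / [0.33(1 − 0.56)]
  = 0.3752 / 0.1452 = 2.5840

2.58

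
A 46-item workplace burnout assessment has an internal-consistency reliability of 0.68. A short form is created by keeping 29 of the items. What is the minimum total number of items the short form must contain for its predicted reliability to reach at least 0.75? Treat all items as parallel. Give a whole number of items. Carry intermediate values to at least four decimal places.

First, r for the 29-item form: n = 29/46 = 0.6304, so r_29 = 0.6304·0.68/(1 + (0.6304 − 1)·0.68) = 0.5726
Length factor from the short form to reach 0.75: n' = 0.75(1 − 0.5726) / [0.5726(1 − 0.75)] ≈ 2.2393
Items = 2.2393 × 29 ≈ 64.94 → 65

65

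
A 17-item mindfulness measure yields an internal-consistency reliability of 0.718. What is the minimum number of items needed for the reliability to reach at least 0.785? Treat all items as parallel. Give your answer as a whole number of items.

Invert Spearman-Brown to solve for n:
n = r*(1 − r) / [ r (1 − r*) ]
n = [0.785 × 0.282] / [0.718 × 0.215]
n = 0.221370 / 0.154370 ≈ 1.4340
Items needed = n × 17 = 1.4340 × 17 ≈ 24.38 → round up to 25

25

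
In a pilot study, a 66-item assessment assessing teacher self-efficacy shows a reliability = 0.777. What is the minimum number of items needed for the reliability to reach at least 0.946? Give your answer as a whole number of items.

n = [0.946 × 0.223] / [0.777 × 0.054]
  = 0.210958 / 0.041958 = 5.0278
Items needed = n × 66 = 5.0278 × 66 ≈ 331.83 → round up to 332

332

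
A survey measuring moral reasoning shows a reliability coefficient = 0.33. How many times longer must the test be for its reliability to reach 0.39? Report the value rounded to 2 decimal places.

Rearranging the Spearman-Brown formula for n,
n = r_target (1 − r_old) / [ r_old (1 − r_target) ]
n = 0.39 × (1 − 0.33) / [ 0.33 × (1 − 0.39) ]
  = 0.2613 / 0.2013 = 1.2981

1.30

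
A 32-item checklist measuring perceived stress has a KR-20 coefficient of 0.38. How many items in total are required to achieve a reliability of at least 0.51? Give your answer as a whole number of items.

55

Invert Spearman-Brown to solve for n:
n = r*(1 − r) / [ r (1 − r*) ]
n = 0.51(1 − 0.38) / [0.38(1 − 0.51)]
  = 0.3162 / 0.1862 = 1.6982
1.6982 × 32 = 54.34 → 55 items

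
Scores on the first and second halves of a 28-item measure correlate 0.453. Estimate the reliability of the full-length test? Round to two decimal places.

The full test is twice the length of either half (n = 2).
r_full = 2(0.453) / (1 + 0.453)
r_full = 0.9060 / 1.4530 ≈ 0.6235

0.62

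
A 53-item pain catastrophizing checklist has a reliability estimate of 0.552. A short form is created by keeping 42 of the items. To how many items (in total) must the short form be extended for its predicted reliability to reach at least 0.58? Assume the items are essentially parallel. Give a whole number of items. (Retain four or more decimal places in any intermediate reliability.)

60

First, r for the 42-item form: n = 42/53 = 0.7925, so r_42 = 0.7925·0.552/(1 + (0.7925 − 1)·0.552) = 0.4940
Then solve for n' with r_old = 0.4940, r_target = 0.58: n' = 0.58(1 − 0.4940)/[0.4940(1 − 0.58)] = 1.4145
Items = 1.4145 × 42 ≈ 59.41 → 60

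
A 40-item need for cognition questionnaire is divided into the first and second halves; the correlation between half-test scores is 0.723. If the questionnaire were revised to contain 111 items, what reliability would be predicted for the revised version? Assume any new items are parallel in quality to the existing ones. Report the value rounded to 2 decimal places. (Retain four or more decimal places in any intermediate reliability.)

0.94

Spearman-Brown correction (n = 2): r_full = 2·0.723/(1 + 0.723) = 0.8392
Length factor from 40 to 111 items: n = 111/40 = 2.7750
r_new = n·r_full / (1 + (n − 1)·r_full) = 2.3288 / 2.4896 ≈ 0.9354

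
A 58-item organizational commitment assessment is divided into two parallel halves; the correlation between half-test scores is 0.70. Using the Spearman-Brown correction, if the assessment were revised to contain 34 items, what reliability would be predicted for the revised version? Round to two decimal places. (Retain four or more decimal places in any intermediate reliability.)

0.73

First correct the split-half correlation to full-test reliability: r_full = 2 × 0.70 / (1 + 0.70) ≈ 0.8235
Then adjust to 34 items: n = 34/58 = 0.5862
r_new = n·r_full / (1 + (n − 1)·r_full) = 0.4827 / 0.6592 ≈ 0.7323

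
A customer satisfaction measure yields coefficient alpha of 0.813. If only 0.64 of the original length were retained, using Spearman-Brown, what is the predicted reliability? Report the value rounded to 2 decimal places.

r_new = (0.64 × 0.813) / (1 + (0.64 − 1) × 0.813)
     = 0.5203 / 0.7073 = 0.7356

0.74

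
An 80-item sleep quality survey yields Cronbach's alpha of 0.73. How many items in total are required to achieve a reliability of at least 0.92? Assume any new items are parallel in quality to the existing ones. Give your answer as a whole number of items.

341

n = 0.92(1 − 0.73) / [0.73(1 − 0.92)]
n = 0.2484 / 0.0584 ≈ 4.2534
4.2534 × 80 = 340.27 → 341 items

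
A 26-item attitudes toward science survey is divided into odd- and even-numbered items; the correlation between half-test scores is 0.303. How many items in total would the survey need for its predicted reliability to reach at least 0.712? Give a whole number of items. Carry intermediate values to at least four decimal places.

r_full = 2(0.303)/(1 + 0.303) = 0.4651
n = r_tgt(1 − r_full) / [r_full(1 − r_tgt)] = 0.712 × 0.5349 / (0.4651 × 0.288) ≈ 2.8432
Items = 2.8432 × 26 ≈ 73.92 → 74

74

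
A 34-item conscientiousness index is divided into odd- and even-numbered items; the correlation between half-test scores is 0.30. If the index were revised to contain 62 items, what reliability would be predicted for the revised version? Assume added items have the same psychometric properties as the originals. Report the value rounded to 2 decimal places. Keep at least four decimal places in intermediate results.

0.61

First correct the split-half correlation to full-test reliability: r_full = 2 × 0.30 / (1 + 0.30) ≈ 0.4615
Length factor from 34 to 62 items: n = 62/34 = 1.8235
r_new = n·r_full / (1 + (n − 1)·r_full) = 0.8415 / 1.3800 ≈ 0.6098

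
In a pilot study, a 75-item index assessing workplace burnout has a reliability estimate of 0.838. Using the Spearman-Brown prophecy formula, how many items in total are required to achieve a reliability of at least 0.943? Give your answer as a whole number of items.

Rearranging the Spearman-Brown formula for n,
n = r*(1 − r) / [ r (1 − r*) ]
n = [0.943 × 0.162] / [0.838 × 0.057]
n = 0.152766 / 0.047766 ≈ 3.1982
3.1982 × 75 = 239.87 → 240 items

240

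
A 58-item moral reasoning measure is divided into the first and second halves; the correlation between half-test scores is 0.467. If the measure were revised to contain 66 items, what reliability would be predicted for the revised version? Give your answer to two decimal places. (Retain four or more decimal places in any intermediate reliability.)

First correct the split-half correlation to full-test reliability: r_full = 2 × 0.467 / (1 + 0.467) ≈ 0.6367
Length factor from 58 to 66 items: n = 66/58 = 1.1379
r_new = n·r_full / (1 + (n − 1)·r_full) = 0.7245 / 1.0878 ≈ 0.6660

0.67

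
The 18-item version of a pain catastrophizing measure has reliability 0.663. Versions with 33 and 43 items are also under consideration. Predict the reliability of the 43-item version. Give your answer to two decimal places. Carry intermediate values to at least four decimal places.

The 33-item form is not needed; work directly from the 18-item form with n = 43/18 = 2.3889.
r_{43} = n·r / (1 + (n − 1)·r) = 1.5838 / 1.9208 ≈ 0.8246

0.82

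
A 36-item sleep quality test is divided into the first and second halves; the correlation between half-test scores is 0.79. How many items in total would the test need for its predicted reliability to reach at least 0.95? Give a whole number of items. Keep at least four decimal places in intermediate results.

r_full = 2(0.79)/(1 + 0.79) = 0.8827
n = r_tgt(1 − r_full) / [r_full(1 − r_tgt)] = 0.95 × 0.1173 / (0.8827 × 0.05) ≈ 2.5249
Required items = 2.5249 × 36 = 90.90, so 91 items.

91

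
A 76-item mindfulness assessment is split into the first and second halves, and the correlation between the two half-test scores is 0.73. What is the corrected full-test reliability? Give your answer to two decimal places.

0.84

Apply the Spearman-Brown correction with n = 2:
r_full = 2r_hh / (1 + r_hh) = 2 × 0.73 / (1 + 0.73)
r_full = 1.4600 / 1.7300 ≈ 0.8439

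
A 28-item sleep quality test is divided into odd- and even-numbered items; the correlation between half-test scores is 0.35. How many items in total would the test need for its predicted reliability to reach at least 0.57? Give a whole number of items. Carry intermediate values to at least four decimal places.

r_full = 2(0.35)/(1 + 0.35) = 0.5185
n = r_tgt(1 − r_full) / [r_full(1 − r_tgt)] = 0.57 × 0.4815 / (0.5185 × 0.43) ≈ 1.2310
Required items = 1.2310 × 28 = 34.47, so 35 items.

35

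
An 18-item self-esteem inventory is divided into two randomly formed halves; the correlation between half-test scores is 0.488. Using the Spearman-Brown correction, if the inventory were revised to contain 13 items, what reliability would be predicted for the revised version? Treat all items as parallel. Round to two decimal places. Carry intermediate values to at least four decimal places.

Spearman-Brown correction (n = 2): r_full = 2·0.488/(1 + 0.488) = 0.6559
Then adjust to 13 items: n = 13/18 = 0.7222
r_new = n·r_full / (1 + (n − 1)·r_full) = 0.4737 / 0.8178 ≈ 0.5792

0.58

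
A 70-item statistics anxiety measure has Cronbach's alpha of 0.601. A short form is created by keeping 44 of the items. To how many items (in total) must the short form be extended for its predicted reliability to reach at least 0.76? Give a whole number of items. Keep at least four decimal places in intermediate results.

148

First, r for the 44-item form: n = 44/70 = 0.6286, so r_44 = 0.6286·0.601/(1 + (0.6286 − 1)·0.601) = 0.4863
Length factor from the short form to reach 0.76: n' = 0.76(1 − 0.4863) / [0.4863(1 − 0.76)] ≈ 3.3451
Total items = 3.3451 × 44 = 147.18, rounded up to 148.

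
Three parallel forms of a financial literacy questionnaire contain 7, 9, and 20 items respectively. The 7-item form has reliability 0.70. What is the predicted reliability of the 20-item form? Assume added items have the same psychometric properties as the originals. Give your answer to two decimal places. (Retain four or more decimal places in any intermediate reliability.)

0.87

The 9-item form is not needed; work directly from the 7-item form with n = 20/7 = 2.8571.
r_{20} = n·r / (1 + (n − 1)·r) = 2.0000 / 2.3000 ≈ 0.8696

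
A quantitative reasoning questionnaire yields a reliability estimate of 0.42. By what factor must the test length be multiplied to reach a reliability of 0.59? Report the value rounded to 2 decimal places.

Spearman-Brown solved for the length factor n:
n = r*(1 − r) / [ r (1 − r*) ]
n = 0.59(1 − 0.42) / [0.42(1 − 0.59)]
n = 0.3422 / 0.1722 ≈ 1.9872

1.99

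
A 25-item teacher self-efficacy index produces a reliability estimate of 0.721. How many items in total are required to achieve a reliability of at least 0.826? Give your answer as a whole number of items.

Invert Spearman-Brown to solve for n:
n = r*(1 − r) / [ r (1 − r*) ]
n = 0.826(1 − 0.721) / [0.721(1 − 0.826)]
  = 0.230454 / 0.125454 = 1.8370
Items needed = n × 25 = 1.8370 × 25 ≈ 45.92 → round up to 46

46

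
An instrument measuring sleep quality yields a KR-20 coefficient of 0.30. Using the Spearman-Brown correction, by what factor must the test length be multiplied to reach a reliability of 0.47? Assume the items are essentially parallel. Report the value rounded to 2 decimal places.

2.07

Rearranging the Spearman-Brown formula for n,
n = r_target (1 − r_old) / [ r_old (1 − r_target) ]
n = 0.47 × (1 − 0.30) / [ 0.30 × (1 − 0.47) ]
  = 0.3290 / 0.1590 = 2.0692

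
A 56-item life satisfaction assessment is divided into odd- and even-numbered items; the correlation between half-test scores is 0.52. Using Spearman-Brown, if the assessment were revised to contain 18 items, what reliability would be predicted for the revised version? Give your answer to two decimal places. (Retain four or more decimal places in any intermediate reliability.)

First correct the split-half correlation to full-test reliability: r_full = 2 × 0.52 / (1 + 0.52) ≈ 0.6842
Length factor from 56 to 18 items: n = 18/56 = 0.3214
r_new = n·r_full / (1 + (n − 1)·r_full) = 0.2199 / 0.5357 ≈ 0.4105

0.41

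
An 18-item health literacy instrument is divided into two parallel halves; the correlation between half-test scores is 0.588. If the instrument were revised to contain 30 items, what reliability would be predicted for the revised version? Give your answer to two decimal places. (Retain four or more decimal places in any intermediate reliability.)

First correct the split-half correlation to full-test reliability: r_full = 2 × 0.588 / (1 + 0.588) ≈ 0.7406
Length factor from 18 to 30 items: n = 30/18 = 1.6667
r_new = n·r_full / (1 + (n − 1)·r_full) = 1.2344 / 1.4938 ≈ 0.8263

0.83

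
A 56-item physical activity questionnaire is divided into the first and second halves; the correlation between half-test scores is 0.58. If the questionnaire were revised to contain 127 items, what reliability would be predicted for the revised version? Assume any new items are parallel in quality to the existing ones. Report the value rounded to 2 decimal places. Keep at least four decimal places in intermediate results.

0.86

First correct the split-half correlation to full-test reliability: r_full = 2 × 0.58 / (1 + 0.58) ≈ 0.7342
Then adjust to 127 items: n = 127/56 = 2.2679
r_new = n·r_full / (1 + (n − 1)·r_full) = 1.6651 / 1.9309 ≈ 0.8623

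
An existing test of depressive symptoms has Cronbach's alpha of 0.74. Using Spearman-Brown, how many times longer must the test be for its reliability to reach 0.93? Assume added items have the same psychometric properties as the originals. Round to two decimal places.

4.67

n = [0.93 × 0.26] / [0.74 × 0.07]
n = 0.2418 / 0.0518 ≈ 4.6680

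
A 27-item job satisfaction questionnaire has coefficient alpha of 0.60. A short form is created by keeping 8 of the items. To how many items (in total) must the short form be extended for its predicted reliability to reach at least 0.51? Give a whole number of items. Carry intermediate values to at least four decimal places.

First, r for the 8-item form: n = 8/27 = 0.2963, so r_8 = 0.2963·0.60/(1 + (0.2963 − 1)·0.60) = 0.3077
Length factor from the short form to reach 0.51: n' = 0.51(1 − 0.3077) / [0.3077(1 − 0.51)] ≈ 2.3418
Total items = 2.3418 × 8 = 18.73, rounded up to 19.

19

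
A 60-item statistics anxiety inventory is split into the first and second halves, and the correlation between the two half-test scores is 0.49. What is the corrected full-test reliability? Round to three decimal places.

Each half is half the length of the full test, so the full test is n = 2 times a half.
r_full = 2(0.49) / (1 + 0.49)
       = 0.9800 / 1.4900 = 0.6577

0.658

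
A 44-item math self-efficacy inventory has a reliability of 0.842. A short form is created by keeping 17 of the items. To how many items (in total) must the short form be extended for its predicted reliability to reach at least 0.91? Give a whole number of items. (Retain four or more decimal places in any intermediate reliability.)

84

Short-form reliability: n = 17/44 = 0.3864; r_17 = n·r/(1+(n−1)r) ≈ 0.6731
Then solve for n' with r_old = 0.6731, r_target = 0.91: n' = 0.91(1 − 0.6731)/[0.6731(1 − 0.91)] = 4.9106
Items = 4.9106 × 17 ≈ 83.48 → 84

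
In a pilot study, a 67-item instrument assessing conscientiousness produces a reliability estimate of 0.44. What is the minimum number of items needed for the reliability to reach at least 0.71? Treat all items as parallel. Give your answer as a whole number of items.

209

n = 0.71(1 − 0.44) / [0.44(1 − 0.71)]
  = 0.3976 / 0.1276 = 3.1160
Items needed = n × 67 = 3.1160 × 67 ≈ 208.77 → round up to 209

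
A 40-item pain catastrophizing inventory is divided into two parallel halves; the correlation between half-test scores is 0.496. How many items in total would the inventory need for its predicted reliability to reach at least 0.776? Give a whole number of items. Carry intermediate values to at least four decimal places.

Corrected full-test reliability: r_full = 2 × 0.496 / (1 + 0.496) ≈ 0.6631
n = r_tgt(1 − r_full) / [r_full(1 − r_tgt)] = 0.776 × 0.3369 / (0.6631 × 0.224) ≈ 1.7601
Items = 1.7601 × 40 ≈ 70.40 → 71

71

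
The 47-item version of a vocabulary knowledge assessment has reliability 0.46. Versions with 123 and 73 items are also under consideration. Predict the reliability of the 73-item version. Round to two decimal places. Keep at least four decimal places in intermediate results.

0.57

Only the ratio of lengths matters: n = 73/47 = 1.5532
r_{73} = n·r / (1 + (n − 1)·r) = 0.7145 / 1.2545 ≈ 0.5695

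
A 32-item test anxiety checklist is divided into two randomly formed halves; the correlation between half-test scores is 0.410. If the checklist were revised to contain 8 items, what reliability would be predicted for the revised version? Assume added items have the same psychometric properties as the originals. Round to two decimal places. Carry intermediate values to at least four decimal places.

First correct the split-half correlation to full-test reliability: r_full = 2 × 0.410 / (1 + 0.410) ≈ 0.5816
Length factor from 32 to 8 items: n = 8/32 = 0.2500
r_new = n·r_full / (1 + (n − 1)·r_full) = 0.1454 / 0.5638 ≈ 0.2579

0.26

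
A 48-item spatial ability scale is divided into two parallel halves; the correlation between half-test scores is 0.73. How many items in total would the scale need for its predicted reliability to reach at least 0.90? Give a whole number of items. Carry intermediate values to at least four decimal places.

80

Corrected full-test reliability: r_full = 2 × 0.73 / (1 + 0.73) ≈ 0.8439
Solve Spearman-Brown for n: n = 0.90(1 − 0.8439) / [0.8439(1 − 0.90)] = 1.6648
Items = 1.6648 × 48 ≈ 79.91 → 80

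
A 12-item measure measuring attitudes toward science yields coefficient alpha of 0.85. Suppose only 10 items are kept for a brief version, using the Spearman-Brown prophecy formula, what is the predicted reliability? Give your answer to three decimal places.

0.825

n = 10/12 = 0.8333
r_new = (0.8333 × 0.85) / (1 + (0.8333 − 1) × 0.85)
     = 0.7083 / 0.8583 = 0.8252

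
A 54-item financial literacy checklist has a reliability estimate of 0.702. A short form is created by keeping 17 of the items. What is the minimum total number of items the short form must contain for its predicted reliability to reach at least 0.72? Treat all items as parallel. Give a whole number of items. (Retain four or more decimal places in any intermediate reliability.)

Short-form reliability: n = 17/54 = 0.3148; r_17 = n·r/(1+(n−1)r) ≈ 0.4258
Length factor from the short form to reach 0.72: n' = 0.72(1 − 0.4258) / [0.4258(1 − 0.72)] ≈ 3.4676
Total items = 3.4676 × 17 = 58.95, rounded up to 59.

59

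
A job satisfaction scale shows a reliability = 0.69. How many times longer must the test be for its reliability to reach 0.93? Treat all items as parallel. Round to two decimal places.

Invert Spearman-Brown to solve for n:
n = r_target (1 − r_old) / [ r_old (1 − r_target) ]
n = 0.93 × (1 − 0.69) / [ 0.69 × (1 − 0.93) ]
n = 0.2883 / 0.0483 ≈ 5.9689

5.97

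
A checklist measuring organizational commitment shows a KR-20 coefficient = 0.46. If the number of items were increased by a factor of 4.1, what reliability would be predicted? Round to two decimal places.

Spearman-Brown: r_new = n·r / (1 + (n − 1)·r)
r_new = (4.1 × 0.46) / (1 + (4.1 − 1) × 0.46)
r_new = 1.8860 / 2.4260 ≈ 0.7774

0.78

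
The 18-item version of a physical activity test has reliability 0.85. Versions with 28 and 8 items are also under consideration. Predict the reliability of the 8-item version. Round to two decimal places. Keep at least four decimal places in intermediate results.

Only the ratio of lengths matters: n = 8/18 = 0.4444
r_{8} = n·r / (1 + (n − 1)·r) = 0.3777 / 0.5277 ≈ 0.7157

0.72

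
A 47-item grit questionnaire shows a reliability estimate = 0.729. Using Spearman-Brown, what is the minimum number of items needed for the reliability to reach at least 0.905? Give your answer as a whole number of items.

167

Rearranging the Spearman-Brown formula for n,
n = r*(1 − r) / [ r (1 − r*) ]
n = 0.905(1 − 0.729) / [0.729(1 − 0.905)]
n = 0.245255 / 0.069255 ≈ 3.5413
Items needed = n × 47 = 3.5413 × 47 ≈ 166.44 → round up to 167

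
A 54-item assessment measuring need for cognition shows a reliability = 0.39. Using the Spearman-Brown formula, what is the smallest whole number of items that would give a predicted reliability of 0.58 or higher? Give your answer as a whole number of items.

Spearman-Brown solved for the length factor n:
n = r_target (1 − r_old) / [ r_old (1 − r_target) ]
n = 0.58 × (1 − 0.39) / [ 0.39 × (1 − 0.58) ]
  = 0.3538 / 0.1638 = 2.1600
So the test needs 2.1600 × 54 ≈ 116.64 items; rounding up, 117.

117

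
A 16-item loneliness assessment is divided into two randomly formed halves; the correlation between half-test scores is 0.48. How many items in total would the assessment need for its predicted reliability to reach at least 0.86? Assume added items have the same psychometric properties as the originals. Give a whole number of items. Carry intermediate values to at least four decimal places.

r_full = 2(0.48)/(1 + 0.48) = 0.6486
n = r_tgt(1 − r_full) / [r_full(1 − r_tgt)] = 0.86 × 0.3514 / (0.6486 × 0.14) ≈ 3.3281
Items = 3.3281 × 16 ≈ 53.25 → 54

54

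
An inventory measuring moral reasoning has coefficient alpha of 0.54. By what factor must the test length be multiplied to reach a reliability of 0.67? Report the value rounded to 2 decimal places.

1.73

Spearman-Brown solved for the length factor n:
n = r_target (1 − r_old) / [ r_old (1 − r_target) ]
n = 0.67 × (1 − 0.54) / [ 0.54 × (1 − 0.67) ]
  = 0.3082 / 0.1782 = 1.7295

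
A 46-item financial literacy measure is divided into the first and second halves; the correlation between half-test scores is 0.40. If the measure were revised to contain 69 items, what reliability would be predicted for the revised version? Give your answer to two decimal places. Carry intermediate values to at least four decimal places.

Spearman-Brown correction (n = 2): r_full = 2·0.40/(1 + 0.40) = 0.5714
Then adjust to 69 items: n = 69/46 = 1.5000
r_new = n·r_full / (1 + (n − 1)·r_full) = 0.8571 / 1.2857 ≈ 0.6666

0.67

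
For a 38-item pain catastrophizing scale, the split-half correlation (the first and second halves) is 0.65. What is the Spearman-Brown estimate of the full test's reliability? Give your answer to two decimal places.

0.79

Each half is half the length of the full test, so the full test is n = 2 times a half.
r_full = 2(0.65) / (1 + 0.65)
       = 1.3000 / 1.6500 = 0.7879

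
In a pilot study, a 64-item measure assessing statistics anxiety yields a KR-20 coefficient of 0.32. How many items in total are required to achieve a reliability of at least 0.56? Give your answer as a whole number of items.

n = 0.56 × (1 − 0.32) / [ 0.32 × (1 − 0.56) ]
n = 0.3808 / 0.1408 ≈ 2.7045
2.7045 × 64 = 173.09 → 174 items

174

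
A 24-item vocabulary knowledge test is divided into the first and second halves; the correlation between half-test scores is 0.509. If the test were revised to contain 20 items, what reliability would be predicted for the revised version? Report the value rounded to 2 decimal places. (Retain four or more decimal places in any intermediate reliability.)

0.63

Spearman-Brown correction (n = 2): r_full = 2·0.509/(1 + 0.509) = 0.6746
Length factor from 24 to 20 items: n = 20/24 = 0.8333
r_new = n·r_full / (1 + (n − 1)·r_full) = 0.5621 / 0.8875 ≈ 0.6334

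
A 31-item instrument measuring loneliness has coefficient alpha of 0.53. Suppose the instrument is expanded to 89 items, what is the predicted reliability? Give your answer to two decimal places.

0.76

The new length is 89/31 = 2.871 times the old.
By Spearman-Brown, r_new = n r / (1 + (n − 1) r).
r_new = 2.871·0.53 / [1 + (2.871 − 1)·0.53]
     = 1.5216 / 1.9916 = 0.7640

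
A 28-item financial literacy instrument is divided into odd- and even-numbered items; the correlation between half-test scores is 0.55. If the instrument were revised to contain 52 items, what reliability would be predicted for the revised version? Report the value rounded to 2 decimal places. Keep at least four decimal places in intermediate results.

Spearman-Brown correction (n = 2): r_full = 2·0.55/(1 + 0.55) = 0.7097
Length factor from 28 to 52 items: n = 52/28 = 1.8571
r_new = n·r_full / (1 + (n − 1)·r_full) = 1.3180 / 1.6083 ≈ 0.8195

0.82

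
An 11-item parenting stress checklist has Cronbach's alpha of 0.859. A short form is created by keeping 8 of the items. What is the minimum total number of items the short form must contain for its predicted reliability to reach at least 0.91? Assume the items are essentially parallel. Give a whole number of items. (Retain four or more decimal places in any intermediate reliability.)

19

First, r for the 8-item form: n = 8/11 = 0.7273, so r_8 = 0.7273·0.859/(1 + (0.7273 − 1)·0.859) = 0.8159
Then solve for n' with r_old = 0.8159, r_target = 0.91: n' = 0.91(1 − 0.8159)/[0.8159(1 − 0.91)] = 2.2815
Items = 2.2815 × 8 ≈ 18.25 → 19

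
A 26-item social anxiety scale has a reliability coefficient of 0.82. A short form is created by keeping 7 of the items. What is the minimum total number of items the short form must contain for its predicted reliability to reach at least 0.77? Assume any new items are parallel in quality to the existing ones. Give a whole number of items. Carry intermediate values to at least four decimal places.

Short-form reliability: n = 7/26 = 0.2692; r_7 = n·r/(1+(n−1)r) ≈ 0.5508
Then solve for n' with r_old = 0.5508, r_target = 0.77: n' = 0.77(1 − 0.5508)/[0.5508(1 − 0.77)] = 2.7303
Items = 2.7303 × 7 ≈ 19.11 → 20

20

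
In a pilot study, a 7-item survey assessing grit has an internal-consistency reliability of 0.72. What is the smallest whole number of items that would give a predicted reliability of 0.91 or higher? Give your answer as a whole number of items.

28

n = 0.91(1 − 0.72) / [0.72(1 − 0.91)]
n = 0.2548 / 0.0648 ≈ 3.9321
So the test needs 3.9321 × 7 ≈ 27.52 items; rounding up, 28.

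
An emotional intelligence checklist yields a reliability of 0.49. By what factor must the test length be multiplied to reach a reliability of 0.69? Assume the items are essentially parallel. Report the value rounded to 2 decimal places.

Invert Spearman-Brown to solve for n:
n = r*(1 − r) / [ r (1 − r*) ]
n = 0.69(1 − 0.49) / [0.49(1 − 0.69)]
  = 0.3519 / 0.1519 = 2.3167

2.32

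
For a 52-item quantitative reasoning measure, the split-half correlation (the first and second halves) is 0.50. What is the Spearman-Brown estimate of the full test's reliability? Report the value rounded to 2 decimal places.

r_full = 2(0.50) / (1 + 0.50)
       = 1.0000 / 1.5000 = 0.6667

0.67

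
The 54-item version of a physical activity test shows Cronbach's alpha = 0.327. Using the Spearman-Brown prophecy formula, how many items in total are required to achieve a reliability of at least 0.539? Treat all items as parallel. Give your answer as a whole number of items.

130

Spearman-Brown solved for the length factor n:
n = r*(1 − r) / [ r (1 − r*) ]
n = [0.539 × 0.673] / [0.327 × 0.461]
  = 0.362747 / 0.150747 = 2.4063
2.4063 × 54 = 129.94 → 130 items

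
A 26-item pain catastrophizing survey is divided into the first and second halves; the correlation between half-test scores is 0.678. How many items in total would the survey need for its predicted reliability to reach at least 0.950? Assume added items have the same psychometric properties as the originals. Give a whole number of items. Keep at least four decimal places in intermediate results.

r_full = 2(0.678)/(1 + 0.678) = 0.8081
Solve Spearman-Brown for n: n = 0.950(1 − 0.8081) / [0.8081(1 − 0.950)] = 4.5119
Required items = 4.5119 × 26 = 117.31, so 118 items.

118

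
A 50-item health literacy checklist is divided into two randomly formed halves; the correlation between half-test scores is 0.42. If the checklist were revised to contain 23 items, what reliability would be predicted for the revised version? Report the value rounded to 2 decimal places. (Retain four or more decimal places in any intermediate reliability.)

0.40

First correct the split-half correlation to full-test reliability: r_full = 2 × 0.42 / (1 + 0.42) ≈ 0.5915
Then adjust to 23 items: n = 23/50 = 0.4600
r_new = n·r_full / (1 + (n − 1)·r_full) = 0.2721 / 0.6806 ≈ 0.3998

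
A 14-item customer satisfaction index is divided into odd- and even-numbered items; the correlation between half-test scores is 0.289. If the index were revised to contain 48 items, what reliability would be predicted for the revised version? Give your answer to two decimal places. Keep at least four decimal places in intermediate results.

First correct the split-half correlation to full-test reliability: r_full = 2 × 0.289 / (1 + 0.289) ≈ 0.4484
Length factor from 14 to 48 items: n = 48/14 = 3.4286
r_new = n·r_full / (1 + (n − 1)·r_full) = 1.5374 / 2.0890 ≈ 0.7360

0.74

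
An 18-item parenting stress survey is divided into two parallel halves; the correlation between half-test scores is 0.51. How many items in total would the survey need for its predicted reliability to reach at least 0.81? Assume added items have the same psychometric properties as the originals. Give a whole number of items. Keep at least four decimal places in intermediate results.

Corrected full-test reliability: r_full = 2 × 0.51 / (1 + 0.51) ≈ 0.6755
Solve Spearman-Brown for n: n = 0.81(1 − 0.6755) / [0.6755(1 − 0.81)] = 2.0480
Items = 2.0480 × 18 ≈ 36.86 → 37

37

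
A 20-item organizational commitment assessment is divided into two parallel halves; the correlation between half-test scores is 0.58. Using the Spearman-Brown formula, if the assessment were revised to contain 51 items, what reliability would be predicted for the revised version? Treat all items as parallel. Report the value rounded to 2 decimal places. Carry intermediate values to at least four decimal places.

Spearman-Brown correction (n = 2): r_full = 2·0.58/(1 + 0.58) = 0.7342
Length factor from 20 to 51 items: n = 51/20 = 2.5500
r_new = n·r_full / (1 + (n − 1)·r_full) = 1.8722 / 2.1380 ≈ 0.8757

0.88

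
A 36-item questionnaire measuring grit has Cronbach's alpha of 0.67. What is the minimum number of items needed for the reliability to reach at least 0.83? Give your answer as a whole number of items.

n = 0.83 × (1 − 0.67) / [ 0.67 × (1 − 0.83) ]
  = 0.2739 / 0.1139 = 2.4047
So the test needs 2.4047 × 36 ≈ 86.57 items; rounding up, 87.

87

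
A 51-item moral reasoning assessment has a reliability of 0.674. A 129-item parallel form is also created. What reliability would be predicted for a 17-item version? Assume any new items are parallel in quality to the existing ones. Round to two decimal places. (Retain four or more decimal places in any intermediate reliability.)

0.41

Only the ratio of lengths matters: n = 17/51 = 0.3333
r_{17} = n·r / (1 + (n − 1)·r) = 0.2246 / 0.5506 ≈ 0.4079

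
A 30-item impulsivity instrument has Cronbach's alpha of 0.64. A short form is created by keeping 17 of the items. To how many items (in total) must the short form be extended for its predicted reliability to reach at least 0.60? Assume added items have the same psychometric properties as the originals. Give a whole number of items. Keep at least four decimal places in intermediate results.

26

Short-form reliability: n = 17/30 = 0.5667; r_17 = n·r/(1+(n−1)r) ≈ 0.5019
Length factor from the short form to reach 0.60: n' = 0.60(1 − 0.5019) / [0.5019(1 − 0.60)] ≈ 1.4886
Items = 1.4886 × 17 ≈ 25.31 → 26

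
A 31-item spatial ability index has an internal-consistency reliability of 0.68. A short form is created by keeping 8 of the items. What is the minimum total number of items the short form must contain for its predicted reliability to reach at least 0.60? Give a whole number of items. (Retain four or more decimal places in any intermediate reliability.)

22

Short-form reliability: n = 8/31 = 0.2581; r_8 = n·r/(1+(n−1)r) ≈ 0.3542
Then solve for n' with r_old = 0.3542, r_target = 0.60: n' = 0.60(1 − 0.3542)/[0.3542(1 − 0.60)] = 2.7349
Total items = 2.7349 × 8 = 21.88, rounded up to 22.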